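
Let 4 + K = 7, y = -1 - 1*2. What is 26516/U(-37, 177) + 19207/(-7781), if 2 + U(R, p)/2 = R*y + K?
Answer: 7214951/62248 ≈ 115.91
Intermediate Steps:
y = -3 (y = -1 - 2 = -3)
K = 3 (K = -4 + 7 = 3)
U(R, p) = 2 - 6*R (U(R, p) = -4 + 2*(R*(-3) + 3) = -4 + 2*(-3*R + 3) = -4 + 2*(3 - 3*R) = -4 + (6 - 6*R) = 2 - 6*R)
26516/U(-37, 177) + 19207/(-7781) = 26516/(2 - 6*(-37)) + 19207/(-7781) = 26516/(2 + 222) + 19207*(-1/7781) = 26516/224 - 19207/7781 = 26516*(1/224) - 19207/7781 = 947/8 - 19207/7781 = 7214951/62248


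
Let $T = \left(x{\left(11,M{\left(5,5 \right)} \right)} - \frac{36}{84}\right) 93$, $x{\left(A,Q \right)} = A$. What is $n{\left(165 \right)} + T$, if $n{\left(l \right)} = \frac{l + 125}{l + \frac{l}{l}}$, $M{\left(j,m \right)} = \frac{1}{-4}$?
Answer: $\frac{572221}{581} \approx 984.89$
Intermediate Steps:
$M{\left(j,m \right)} = - \frac{1}{4}$
$n{\left(l \right)} = \frac{125 + l}{1 + l}$ ($n{\left(l \right)} = \frac{125 + l}{l + 1} = \frac{125 + l}{1 + l}$)
$T = \frac{6882}{7}$ ($T = \left(11 - \frac{36}{84}\right) 93 = \left(11 - \frac{3}{7}\right) 93 = \frac{74}{7} \cdot 93 = \frac{6882}{7} \approx 983.14$)
$n{\left(165 \right)} + T = \frac{125 + 165}{1 + 165} + \frac{6882}{7} = \frac{1}{166} \cdot 290 + \frac{6882}{7} = \frac{145}{83} + \frac{6882}{7} = \frac{572221}{581}$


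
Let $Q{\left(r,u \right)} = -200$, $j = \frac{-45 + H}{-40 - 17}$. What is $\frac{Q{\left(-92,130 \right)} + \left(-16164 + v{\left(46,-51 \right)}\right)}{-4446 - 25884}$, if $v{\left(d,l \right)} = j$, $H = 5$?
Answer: $\frac{466354}{864405} \approx 0.53951$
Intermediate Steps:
$j = \frac{40}{57}$ ($j = \frac{-45 + 5}{-40 - 17} = - \frac{40}{-57} = \left(-40\right) \left(- \frac{1}{57}\right) = \frac{40}{57} \approx 0.70175$)
$v{\left(d,l \right)} = \frac{40}{57}$
$\frac{Q{\left(-92,130 \right)} + \left(-16164 + v{\left(46,-51 \right)}\right)}{-4446 - 25884} = \frac{-200 + \left(-16164 + \frac{40}{57}\right)}{-4446 - 25884} = \frac{-200 - \frac{921308}{57}}{-30330} = \left(- \frac{932708}{57}\right) \left(- \frac{1}{30330}\right) = \frac{466354}{864405}$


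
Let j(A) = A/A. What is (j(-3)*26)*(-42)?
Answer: -1092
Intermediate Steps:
j(A) = 1
(j(-3)*26)*(-42) = (1*26)*(-42) = 26*(-42) = -1092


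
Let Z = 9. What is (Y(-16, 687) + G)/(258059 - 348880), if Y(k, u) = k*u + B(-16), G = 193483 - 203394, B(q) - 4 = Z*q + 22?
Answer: 21021/90821 ≈ 0.23146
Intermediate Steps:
B(q) = 26 + 9*q (B(q) = 4 + (9*q + 22) = 4 + (22 + 9*q) = 26 + 9*q)
G = -9911
Y(k, u) = -118 + k*u (Y(k, u) = k*u + (26 + 9*(-16)) = k*u + (26 - 144) = k*u - 118 = -118 + k*u)
(Y(-16, 687) + G)/(258059 - 348880) = ((-118 - 16*687) - 9911)/(258059 - 348880) = ((-118 - 10992) - 9911)/(-90821) = (-11110 - 9911)*(-1/90821) = -21021*(-1/90821) = 21021/90821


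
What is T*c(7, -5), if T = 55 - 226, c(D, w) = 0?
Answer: 0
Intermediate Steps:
T = -171
T*c(7, -5) = -171*0 = 0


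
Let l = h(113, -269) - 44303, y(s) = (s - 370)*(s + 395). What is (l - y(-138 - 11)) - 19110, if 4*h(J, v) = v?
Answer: 256775/4 ≈ 64194.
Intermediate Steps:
h(J, v) = v/4
y(s) = (-370 + s)*(395 + s)
l = -177481/4 (l = (1/4)*(-269) - 44303 = -269/4 - 44303 = -177481/4 ≈ -44370.)
(l - y(-138 - 11)) - 19110 = (-177481/4 - (-146150 + (-138 - 11)**2 + 25*(-138 - 11))) - 19110 = (-177481/4 - (-146150 + (-149)**2 + 25*(-149))) - 19110 = (-177481/4 - (-146150 + 22201 - 3725)) - 19110 = (-177481/4 - 1*(-127674)) - 19110 = (-177481/4 + 127674) - 19110 = 333215/4 - 19110 = 256775/4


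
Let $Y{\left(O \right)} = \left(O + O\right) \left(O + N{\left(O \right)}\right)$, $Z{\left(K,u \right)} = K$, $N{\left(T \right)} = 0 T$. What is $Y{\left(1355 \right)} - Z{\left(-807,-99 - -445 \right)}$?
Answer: $3672857$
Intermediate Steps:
$N{\left(T \right)} = 0$
$Y{\left(O \right)} = 2 O^{2}$ ($Y{\left(O \right)} = \left(O + O\right) \left(O + 0\right) = 2 O O = 2 O^{2}$)
$Y{\left(1355 \right)} - Z{\left(-807,-99 - -445 \right)} = 2 \cdot 1355^{2} - -807 = 2 \cdot 1836025 + 807 = 3672050 + 807 = 3672857$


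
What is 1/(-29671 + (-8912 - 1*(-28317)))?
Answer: -1/10266 ≈ -9.7409e-5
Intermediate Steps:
1/(-29671 + (-8912 - 1*(-28317))) = 1/(-29671 + (-8912 + 28317)) = 1/(-29671 + 19405) = 1/(-10266) = -1/10266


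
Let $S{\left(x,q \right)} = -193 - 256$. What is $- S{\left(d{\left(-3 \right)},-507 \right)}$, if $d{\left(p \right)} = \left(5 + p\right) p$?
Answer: $449$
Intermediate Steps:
$d{\left(p \right)} = p \left(5 + p\right)$
$S{\left(x,q \right)} = -449$ ($S{\left(x,q \right)} = -193 - 256 = -449$)
$- S{\left(d{\left(-3 \right)},-507 \right)} = \left(-1\right) \left(-449\right) = 449$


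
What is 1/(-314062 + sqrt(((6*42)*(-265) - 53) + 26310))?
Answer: -44866/14090711481 - I*sqrt(827)/14090711481 ≈ -3.1841e-6 - 2.0409e-9*I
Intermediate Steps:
1/(-314062 + sqrt(((6*42)*(-265) - 53) + 26310)) = 1/(-314062 + sqrt((252*(-265) - 53) + 26310)) = 1/(-314062 + sqrt((-66780 - 53) + 26310)) = 1/(-314062 + sqrt(-66833 + 26310)) = 1/(-314062 + sqrt(-40523)) = 1/(-314062 + 7*I*sqrt(827))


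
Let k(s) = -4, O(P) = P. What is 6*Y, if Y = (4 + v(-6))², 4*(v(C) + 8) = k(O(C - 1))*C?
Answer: 24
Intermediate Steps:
v(C) = -8 - C (v(C) = -8 + (-4*C)/4 = -8 - C)
Y = 4 (Y = (4 + (-8 - 1*(-6)))² = (4 + (-8 + 6))² = (4 - 2)² = 2² = 4)
6*Y = 6*4 = 24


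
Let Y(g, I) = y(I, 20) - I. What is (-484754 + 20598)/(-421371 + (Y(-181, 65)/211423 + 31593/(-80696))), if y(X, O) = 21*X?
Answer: 7918961063815648/7189013163791407 ≈ 1.1015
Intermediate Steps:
Y(g, I) = 20*I (Y(g, I) = 21*I - I = 20*I)
(-484754 + 20598)/(-421371 + (Y(-181, 65)/211423 + 31593/(-80696))) = (-484754 + 20598)/(-421371 + ((20*65)/211423 + 31593/(-80696))) = -464156/(-421371 + (1300*(1/211423) + 31593*(-1/80696))) = -464156/(-421371 + (1300/211423 - 31593/80696)) = -464156/(-421371 - 6574582039/17060990408) = -464156/(-7189013163791407/17060990408) = -464156*(-17060990408/7189013163791407) = 7918961063815648/7189013163791407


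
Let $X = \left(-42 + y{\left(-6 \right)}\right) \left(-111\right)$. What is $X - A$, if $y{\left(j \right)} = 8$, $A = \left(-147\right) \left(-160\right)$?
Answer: $-19746$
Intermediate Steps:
$A = 23520$
$X = 3774$ ($X = \left(-42 + 8\right) \left(-111\right) = \left(-34\right) \left(-111\right) = 3774$)
$X - A = 3774 - 23520 = -19746$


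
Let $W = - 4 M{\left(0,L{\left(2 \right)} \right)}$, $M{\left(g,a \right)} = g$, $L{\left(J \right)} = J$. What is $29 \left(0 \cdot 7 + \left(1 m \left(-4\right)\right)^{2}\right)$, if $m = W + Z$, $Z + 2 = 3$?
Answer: $464$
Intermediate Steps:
$Z = 1$ ($Z = -2 + 3 = 1$)
$W = 0$ ($W = \left(-4\right) 0 = 0$)
$m = 1$ ($m = 0 + 1 = 1$)
$29 \left(0 \cdot 7 + \left(1 m \left(-4\right)\right)^{2}\right) = 29 \left(0 \cdot 7 + \left(1 \cdot 1 \left(-4\right)\right)^{2}\right) = 29 \left(0 + \left(1 \left(-4\right)\right)^{2}\right) = 29 \left(0 + \left(-4\right)^{2}\right) = 29 \left(0 + 16\right) = 29 \cdot 16 = 464$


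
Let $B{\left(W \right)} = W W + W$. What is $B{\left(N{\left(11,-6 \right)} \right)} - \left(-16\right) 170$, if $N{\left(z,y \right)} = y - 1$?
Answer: $2762$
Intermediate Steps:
$N{\left(z,y \right)} = -1 + y$
$B{\left(W \right)} = W + W^{2}$ ($B{\left(W \right)} = W^{2} + W = W + W^{2}$)
$B{\left(N{\left(11,-6 \right)} \right)} - \left(-16\right) 170 = \left(-1 - 6\right) \left(1 - 7\right) - \left(-16\right) 170 = - 7 \left(1 - 7\right) - -2720 = \left(-7\right) \left(-6\right) + 2720 = 42 + 2720 = 2762$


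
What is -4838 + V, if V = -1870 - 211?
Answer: -6919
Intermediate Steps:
V = -2081
-4838 + V = -4838 - 2081 = -6919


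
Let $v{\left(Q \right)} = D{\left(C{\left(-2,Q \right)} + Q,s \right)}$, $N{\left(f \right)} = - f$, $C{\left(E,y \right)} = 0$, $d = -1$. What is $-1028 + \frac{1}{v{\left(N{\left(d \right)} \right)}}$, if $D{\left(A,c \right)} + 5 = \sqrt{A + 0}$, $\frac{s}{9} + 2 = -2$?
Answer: $- \frac{4113}{4} \approx -1028.3$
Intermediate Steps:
$s = -36$ ($s = -18 + 9 \left(-2\right) = -18 - 18 = -36$)
$D{\left(A,c \right)} = -5 + \sqrt{A}$ ($D{\left(A,c \right)} = -5 + \sqrt{A + 0} = -5 + \sqrt{A}$)
$v{\left(Q \right)} = -5 + \sqrt{Q}$ ($v{\left(Q \right)} = -5 + \sqrt{0 + Q} = -5 + \sqrt{Q}$)
$-1028 + \frac{1}{v{\left(N{\left(d \right)} \right)}} = -1028 + \frac{1}{-5 + \sqrt{\left(-1\right) \left(-1\right)}} = -1028 + \frac{1}{-5 + \sqrt{1}} = -1028 + \frac{1}{-5 + 1} = -1028 + \frac{1}{-4} = -1028 - \frac{1}{4} = - \frac{4113}{4}$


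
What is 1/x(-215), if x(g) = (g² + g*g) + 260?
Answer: 1/92710 ≈ 1.0786e-5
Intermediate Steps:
x(g) = 260 + 2*g² (x(g) = (g² + g²) + 260 = 2*g² + 260 = 260 + 2*g²)
1/x(-215) = 1/(260 + 2*(-215)²) = 1/(260 + 2*46225) = 1/(260 + 92450) = 1/92710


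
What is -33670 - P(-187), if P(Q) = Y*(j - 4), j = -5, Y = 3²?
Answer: -33589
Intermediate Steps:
Y = 9
P(Q) = -81 (P(Q) = 9*(-5 - 4) = 9*(-9) = -81)
-33670 - P(-187) = -33670 - 1*(-81) = -33670 + 81 = -33589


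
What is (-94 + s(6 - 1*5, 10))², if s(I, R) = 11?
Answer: 6889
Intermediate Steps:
(-94 + s(6 - 1*5, 10))² = (-94 + 11)² = (-83)² = 6889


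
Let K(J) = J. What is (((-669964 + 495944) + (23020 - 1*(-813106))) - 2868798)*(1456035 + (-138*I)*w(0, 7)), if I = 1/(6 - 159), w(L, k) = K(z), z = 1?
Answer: -54621387201684/17 ≈ -3.2130e+12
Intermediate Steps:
w(L, k) = 1
I = -1/153 (I = 1/(-153) = -1/153 ≈ -0.0065359)
(((-669964 + 495944) + (23020 - 1*(-813106))) - 2868798)*(1456035 + (-138*I)*w(0, 7)) = (((-669964 + 495944) + (23020 - 1*(-813106))) - 2868798)*(1456035 - 138*(-1/153)*1) = ((-174020 + (23020 + 813106)) - 2868798)*(1456035 + (46/51)*1) = ((-174020 + 836126) - 2868798)*(1456035 + 46/51) = (662106 - 2868798)*(74257831/51) = -2206692*74257831/51 = -54621387201684/17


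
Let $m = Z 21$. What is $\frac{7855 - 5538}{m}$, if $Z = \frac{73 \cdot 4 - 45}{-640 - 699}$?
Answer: $- \frac{34093}{57} \approx -598.12$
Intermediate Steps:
$Z = - \frac{19}{103}$ ($Z = \frac{292 - 45}{-1339} = 247 \left(- \frac{1}{1339}\right) = - \frac{19}{103} \approx -0.18447$)
$m = - \frac{399}{103}$ ($m = \left(- \frac{19}{103}\right) 21 = - \frac{399}{103} \approx -3.8738$)
$\frac{7855 - 5538}{m} = \frac{7855 - 5538}{- \frac{399}{103}} = \left(7855 - 5538\right) \left(- \frac{103}{399}\right) = 2317 \left(- \frac{103}{399}\right) = - \frac{34093}{57}$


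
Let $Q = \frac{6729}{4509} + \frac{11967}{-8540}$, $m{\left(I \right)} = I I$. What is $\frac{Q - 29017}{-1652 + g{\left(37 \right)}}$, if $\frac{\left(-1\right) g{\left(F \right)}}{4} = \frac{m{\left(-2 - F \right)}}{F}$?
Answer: $\frac{13780650618677}{862656348960} \approx 15.975$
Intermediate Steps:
$m{\left(I \right)} = I^{2}$
$Q = \frac{1168819}{12835620}$ ($Q = 6729 \cdot \frac{1}{4509} + 11967 \left(- \frac{1}{8540}\right) = \frac{2243}{1503} - \frac{11967}{8540} = \frac{1168819}{12835620} \approx 0.091061$)
$g{\left(F \right)} = - \frac{4 \left(-2 - F\right)^{2}}{F}$ ($g{\left(F \right)} = - 4 \frac{\left(-2 - F\right)^{2}}{F} = - \frac{4 \left(-2 - F\right)^{2}}{F}$)
$\frac{Q - 29017}{-1652 + g{\left(37 \right)}} = \frac{\frac{1168819}{12835620} - 29017}{-1652 - \frac{4 \left(2 + 37\right)^{2}}{37}} = - \frac{372450016721}{12835620 \left(-1652 - \frac{4 \cdot 39^{2}}{37}\right)} = - \frac{372450016721}{12835620 \left(-1652 - \frac{4}{37} \cdot 1521\right)} = - \frac{372450016721}{12835620 \left(-1652 - \frac{6084}{37}\right)} = - \frac{372450016721}{12835620 \left(- \frac{67208}{37}\right)} = \left(- \frac{372450016721}{12835620}\right) \left(- \frac{37}{67208}\right) = \frac{13780650618677}{862656348960}$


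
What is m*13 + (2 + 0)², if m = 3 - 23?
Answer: -256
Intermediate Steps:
m = -20
m*13 + (2 + 0)² = -20*13 + (2 + 0)² = -260 + 2² = -260 + 4 = -256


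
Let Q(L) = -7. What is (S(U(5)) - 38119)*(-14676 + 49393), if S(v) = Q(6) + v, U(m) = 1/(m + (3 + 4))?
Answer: -15883409387/12 ≈ -1.3236e+9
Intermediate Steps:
U(m) = 1/(7 + m) (U(m) = 1/(m + 7) = 1/(7 + m))
S(v) = -7 + v
(S(U(5)) - 38119)*(-14676 + 49393) = ((-7 + 1/(7 + 5)) - 38119)*(-14676 + 49393) = ((-7 + 1/12) - 38119)*34717 = (-83/12 - 38119)*34717 = -457511/12*34717 = -15883409387/12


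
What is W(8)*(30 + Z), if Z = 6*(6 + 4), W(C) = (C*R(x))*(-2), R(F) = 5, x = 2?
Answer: -7200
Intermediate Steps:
W(C) = -10*C (W(C) = (C*5)*(-2) = (5*C)*(-2) = -10*C)
Z = 60 (Z = 6*10 = 60)
W(8)*(30 + Z) = (-10*8)*(30 + 60) = -80*90 = -7200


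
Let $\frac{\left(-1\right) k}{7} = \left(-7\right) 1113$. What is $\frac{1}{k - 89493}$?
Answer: $- \frac{1}{34956} \approx -2.8607 \cdot 10^{-5}$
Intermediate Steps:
$k = 54537$ ($k = - 7 \left(\left(-7\right) 1113\right) = \left(-7\right) \left(-7791\right) = 54537$)
$\frac{1}{k - 89493} = \frac{1}{54537 - 89493} = \frac{1}{-34956} = - \frac{1}{34956}$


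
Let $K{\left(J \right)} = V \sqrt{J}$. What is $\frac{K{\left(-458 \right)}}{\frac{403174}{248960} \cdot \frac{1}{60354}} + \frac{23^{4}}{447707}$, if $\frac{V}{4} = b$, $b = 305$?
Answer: $\frac{279841}{447707} + \frac{9165696422400 i \sqrt{458}}{201587} \approx 0.62505 + 9.7305 \cdot 10^{8} i$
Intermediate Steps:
$V = 1220$ ($V = 4 \cdot 305 = 1220$)
$K{\left(J \right)} = 1220 \sqrt{J}$
$\frac{K{\left(-458 \right)}}{\frac{403174}{248960} \cdot \frac{1}{60354}} + \frac{23^{4}}{447707} = \frac{1220 \sqrt{-458}}{\frac{403174}{248960} \cdot \frac{1}{60354}} + \frac{23^{4}}{447707} = \frac{1220 i \sqrt{458}}{403174 \cdot \frac{1}{248960} \cdot \frac{1}{60354}} + 279841 \cdot \frac{1}{447707} = \frac{1220 i \sqrt{458}}{\frac{201587}{124480} \cdot \frac{1}{60354}} + \frac{279841}{447707} = \frac{1220 i \sqrt{458}}{\frac{201587}{7512865920}} + \frac{279841}{447707} = 1220 i \sqrt{458} \cdot \frac{7512865920}{201587} + \frac{279841}{447707} = \frac{9165696422400 i \sqrt{458}}{201587} + \frac{279841}{447707} = \frac{279841}{447707} + \frac{9165696422400 i \sqrt{458}}{201587}$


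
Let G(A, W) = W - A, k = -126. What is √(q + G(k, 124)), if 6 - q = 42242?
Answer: I*√41986 ≈ 204.9*I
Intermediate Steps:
q = -42236 (q = 6 - 1*42242 = 6 - 42242 = -42236)
√(q + G(k, 124)) = √(-42236 + (124 - 1*(-126))) = √(-42236 + (124 + 126)) = √(-42236 + 250) = √(-41986) = I*√41986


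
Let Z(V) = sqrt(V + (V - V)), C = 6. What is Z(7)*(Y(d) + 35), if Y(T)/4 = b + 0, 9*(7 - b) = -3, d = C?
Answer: 193*sqrt(7)/3 ≈ 170.21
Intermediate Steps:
d = 6
b = 22/3 (b = 7 - 1/9*(-3) = 7 + 1/3 = 22/3 ≈ 7.3333)
Z(V) = sqrt(V) (Z(V) = sqrt(V + 0) = sqrt(V))
Y(T) = 88/3 (Y(T) = 4*(22/3 + 0) = 4*(22/3) = 88/3)
Z(7)*(Y(d) + 35) = sqrt(7)*(88/3 + 35) = sqrt(7)*(193/3) = 193*sqrt(7)/3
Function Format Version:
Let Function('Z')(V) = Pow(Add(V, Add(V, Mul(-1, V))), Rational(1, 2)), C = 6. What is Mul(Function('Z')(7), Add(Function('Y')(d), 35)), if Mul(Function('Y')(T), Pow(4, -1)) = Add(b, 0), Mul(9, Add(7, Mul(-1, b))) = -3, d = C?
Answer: Mul(Rational(193, 3), Pow(7, Rational(1, 2))) ≈ 170.21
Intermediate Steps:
d = 6
b = Rational(22, 3) (b = Add(7, Mul(Rational(-1, 9), -3)) = Add(7, Rational(1, 3)) = Rational(22, 3) ≈ 7.3333)
Function('Z')(V) = Pow(V, Rational(1, 2)) (Function('Z')(V) = Pow(Add(V, 0), Rational(1, 2)) = Pow(V, Rational(1, 2)))
Function('Y')(T) = Rational(88, 3) (Function('Y')(T) = Mul(4, Add(Rational(22, 3), 0)) = Mul(4, Rational(22, 3)) = Rational(88, 3))
Mul(Function('Z')(7), Add(Function('Y')(d), 35)) = Mul(Pow(7, Rational(1, 2)), Add(Rational(88, 3), 35)) = Mul(Pow(7, Rational(1, 2)), Rational(193, 3)) = Mul(Rational(193, 3), Pow(7, Rational(1, 2)))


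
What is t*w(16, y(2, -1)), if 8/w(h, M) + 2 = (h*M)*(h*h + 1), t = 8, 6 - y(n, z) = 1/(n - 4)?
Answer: 32/13363 ≈ 0.0023947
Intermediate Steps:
y(n, z) = 6 - 1/(-4 + n) (y(n, z) = 6 - 1/(n - 4) = 6 - 1/(-4 + n))
w(h, M) = 8/(-2 + M*h*(1 + h²)) (w(h, M) = 8/(-2 + (h*M)*(h*h + 1)) = 8/(-2 + (M*h)*(h² + 1)) = 8/(-2 + (M*h)*(1 + h²)) = 8/(-2 + M*h*(1 + h²)))
t*w(16, y(2, -1)) = 8*(8/(-2 + ((-25 + 6*2)/(-4 + 2))*16 + ((-25 + 6*2)/(-4 + 2))*16³)) = 8*(8/(-2 + ((-25 + 12)/(-2))*16 + ((-25 + 12)/(-2))*4096)) = 8*(8/(-2 - ½*(-13)*16 - ½*(-13)*4096)) = 8*(8/(-2 + (13/2)*16 + (13/2)*4096)) = 8*(8/(-2 + 104 + 26624)) = 8*(8/26726) = 8*(8*(1/26726)) = 8*(4/13363) = 32/13363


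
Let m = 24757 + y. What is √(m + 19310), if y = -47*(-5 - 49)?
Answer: √46605 ≈ 215.88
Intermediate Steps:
y = 2538 (y = -47*(-54) = 2538)
m = 27295 (m = 24757 + 2538 = 27295)
√(m + 19310) = √(27295 + 19310) = √46605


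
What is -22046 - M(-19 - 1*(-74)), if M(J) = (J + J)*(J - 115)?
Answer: -15446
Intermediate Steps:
M(J) = 2*J*(-115 + J) (M(J) = (2*J)*(-115 + J) = 2*J*(-115 + J))
-22046 - M(-19 - 1*(-74)) = -22046 - 2*(-19 - 1*(-74))*(-115 + (-19 - 1*(-74))) = -22046 - 2*(-19 + 74)*(-115 + (-19 + 74)) = -22046 - 2*55*(-115 + 55) = -22046 - 2*55*(-60) = -22046 - 1*(-6600) = -22046 + 6600 = -15446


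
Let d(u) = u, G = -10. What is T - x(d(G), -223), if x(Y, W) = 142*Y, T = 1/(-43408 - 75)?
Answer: 61745859/43483 ≈ 1420.0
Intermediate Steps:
T = -1/43483 (T = 1/(-43483) = -1/43483 ≈ -2.2997e-5)
T - x(d(G), -223) = -1/43483 - 142*(-10) = -1/43483 - 1*(-1420) = -1/43483 + 1420 = 61745859/43483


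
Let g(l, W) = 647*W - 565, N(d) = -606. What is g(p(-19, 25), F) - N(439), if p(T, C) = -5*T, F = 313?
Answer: 202552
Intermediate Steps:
g(l, W) = -565 + 647*W
g(p(-19, 25), F) - N(439) = (-565 + 647*313) - 1*(-606) = (-565 + 202511) + 606 = 201946 + 606 = 202552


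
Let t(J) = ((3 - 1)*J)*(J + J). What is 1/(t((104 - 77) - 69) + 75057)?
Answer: 1/82113 ≈ 1.2178e-5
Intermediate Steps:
t(J) = 4*J² (t(J) = (2*J)*(2*J) = 4*J²)
1/(t((104 - 77) - 69) + 75057) = 1/(4*((104 - 77) - 69)² + 75057) = 1/(4*(27 - 69)² + 75057) = 1/(4*(-42)² + 75057) = 1/(4*1764 + 75057) = 1/(7056 + 75057) = 1/82113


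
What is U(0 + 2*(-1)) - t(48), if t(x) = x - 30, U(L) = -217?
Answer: -235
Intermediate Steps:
t(x) = -30 + x
U(0 + 2*(-1)) - t(48) = -217 - (-30 + 48) = -217 - 1*18 = -217 - 18 = -235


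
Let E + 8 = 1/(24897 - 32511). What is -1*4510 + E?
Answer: -34400053/7614 ≈ -4518.0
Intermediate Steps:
E = -60913/7614 (E = -8 + 1/(24897 - 32511) = -8 + 1/(-7614) = -8 - 1/7614 = -60913/7614 ≈ -8.0001)
-1*4510 + E = -1*4510 - 60913/7614 = -4510 - 60913/7614 = -34400053/7614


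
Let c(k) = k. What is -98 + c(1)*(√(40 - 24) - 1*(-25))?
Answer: -69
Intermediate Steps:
-98 + c(1)*(√(40 - 24) - 1*(-25)) = -98 + 1*(√(40 - 24) - 1*(-25)) = -98 + 1*(√16 + 25) = -98 + 1*(4 + 25) = -98 + 1*29 = -98 + 29 = -69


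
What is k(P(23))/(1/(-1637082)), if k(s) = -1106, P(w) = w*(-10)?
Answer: 1810612692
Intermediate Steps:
P(w) = -10*w
k(P(23))/(1/(-1637082)) = -1106/(1/(-1637082)) = -1106/(-1/1637082) = -1106*(-1637082) = 1810612692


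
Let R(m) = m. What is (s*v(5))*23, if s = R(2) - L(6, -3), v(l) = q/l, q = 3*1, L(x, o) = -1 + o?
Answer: 414/5 ≈ 82.800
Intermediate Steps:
q = 3
v(l) = 3/l
s = 6 (s = 2 - (-1 - 3) = 2 - 1*(-4) = 2 + 4 = 6)
(s*v(5))*23 = (6*(3/5))*23 = (6*(3*(⅕)))*23 = (6*(⅗))*23 = (18/5)*23 = 414/5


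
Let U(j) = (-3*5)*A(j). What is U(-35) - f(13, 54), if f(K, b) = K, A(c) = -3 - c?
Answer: -493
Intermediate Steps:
U(j) = 45 + 15*j (U(j) = (-3*5)*(-3 - j) = -15*(-3 - j) = 45 + 15*j)
U(-35) - f(13, 54) = (45 + 15*(-35)) - 1*13 = (45 - 525) - 13 = -480 - 13 = -493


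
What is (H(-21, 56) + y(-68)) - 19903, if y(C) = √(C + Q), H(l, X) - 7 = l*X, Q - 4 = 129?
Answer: -21072 + √65 ≈ -21064.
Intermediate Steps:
Q = 133 (Q = 4 + 129 = 133)
H(l, X) = 7 + X*l (H(l, X) = 7 + l*X = 7 + X*l)
y(C) = √(133 + C) (y(C) = √(C + 133) = √(133 + C))
(H(-21, 56) + y(-68)) - 19903 = ((7 + 56*(-21)) + √(133 - 68)) - 19903 = ((7 - 1176) + √65) - 19903 = (-1169 + √65) - 19903 = -21072 + √65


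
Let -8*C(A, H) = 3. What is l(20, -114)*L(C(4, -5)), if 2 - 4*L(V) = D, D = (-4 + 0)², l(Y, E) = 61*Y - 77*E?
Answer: -34993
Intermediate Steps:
C(A, H) = -3/8 (C(A, H) = -⅛*3 = -3/8)
l(Y, E) = -77*E + 61*Y
D = 16 (D = (-4)² = 16)
L(V) = -7/2 (L(V) = ½ - ¼*16 = ½ - 4 = -7/2)
l(20, -114)*L(C(4, -5)) = (-77*(-114) + 61*20)*(-7/2) = (8778 + 1220)*(-7/2) = 9998*(-7/2) = -34993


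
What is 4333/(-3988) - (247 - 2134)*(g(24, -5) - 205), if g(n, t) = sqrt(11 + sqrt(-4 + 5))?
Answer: -1542702313/3988 + 3774*sqrt(3) ≈ -3.8030e+5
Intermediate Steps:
g(n, t) = 2*sqrt(3) (g(n, t) = sqrt(11 + sqrt(1)) = sqrt(11 + 1) = sqrt(12) = 2*sqrt(3))
4333/(-3988) - (247 - 2134)*(g(24, -5) - 205) = 4333/(-3988) - (247 - 2134)*(2*sqrt(3) - 205) = 4333*(-1/3988) - (-1887)*(-205 + 2*sqrt(3)) = -4333/3988 - (386835 - 3774*sqrt(3)) = -4333/3988 + (-386835 + 3774*sqrt(3)) = -1542702313/3988 + 3774*sqrt(3)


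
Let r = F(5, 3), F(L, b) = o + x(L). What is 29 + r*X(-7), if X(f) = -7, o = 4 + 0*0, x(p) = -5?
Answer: 36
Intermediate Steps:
o = 4 (o = 4 + 0 = 4)
F(L, b) = -1 (F(L, b) = 4 - 5 = -1)
r = -1
29 + r*X(-7) = 29 - 1*(-7) = 29 + 7 = 36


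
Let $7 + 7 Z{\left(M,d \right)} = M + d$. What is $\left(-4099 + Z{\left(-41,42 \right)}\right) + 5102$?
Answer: $\frac{7015}{7} \approx 1002.1$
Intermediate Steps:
$Z{\left(M,d \right)} = -1 + \frac{M}{7} + \frac{d}{7}$ ($Z{\left(M,d \right)} = -1 + \frac{M + d}{7} = -1 + \left(\frac{M}{7} + \frac{d}{7}\right) = -1 + \frac{M}{7} + \frac{d}{7}$)
$\left(-4099 + Z{\left(-41,42 \right)}\right) + 5102 = \left(-4099 + \left(-1 + \frac{1}{7} \left(-41\right) + \frac{1}{7} \cdot 42\right)\right) + 5102 = \left(-4099 - \frac{6}{7}\right) + 5102 = - \frac{28699}{7} + 5102 = \frac{7015}{7}$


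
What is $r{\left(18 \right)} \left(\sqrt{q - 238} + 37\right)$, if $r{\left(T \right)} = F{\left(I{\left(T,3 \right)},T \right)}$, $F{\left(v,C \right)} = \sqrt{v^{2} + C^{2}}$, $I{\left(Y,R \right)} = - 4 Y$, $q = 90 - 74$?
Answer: $18 \sqrt{17} \left(37 + i \sqrt{222}\right) \approx 2746.0 + 1105.8 i$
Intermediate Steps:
$q = 16$
$F{\left(v,C \right)} = \sqrt{C^{2} + v^{2}}$
$r{\left(T \right)} = \sqrt{17} \sqrt{T^{2}}$ ($r{\left(T \right)} = \sqrt{T^{2} + \left(- 4 T\right)^{2}} = \sqrt{T^{2} + 16 T^{2}} = \sqrt{17 T^{2}} = \sqrt{17} \sqrt{T^{2}}$)
$r{\left(18 \right)} \left(\sqrt{q - 238} + 37\right) = \sqrt{17} \sqrt{18^{2}} \left(\sqrt{16 - 238} + 37\right) = \sqrt{17} \sqrt{324} \left(\sqrt{-222} + 37\right) = \sqrt{17} \cdot 18 \left(i \sqrt{222} + 37\right) = 18 \sqrt{17} \left(37 + i \sqrt{222}\right)$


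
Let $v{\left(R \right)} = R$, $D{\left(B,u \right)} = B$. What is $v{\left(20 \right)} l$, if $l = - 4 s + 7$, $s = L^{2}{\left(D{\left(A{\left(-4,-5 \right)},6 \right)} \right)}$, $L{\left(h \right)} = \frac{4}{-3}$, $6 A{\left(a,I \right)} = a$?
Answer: $- \frac{20}{9} \approx -2.2222$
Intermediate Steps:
$A{\left(a,I \right)} = \frac{a}{6}$
$L{\left(h \right)} = - \frac{4}{3}$ ($L{\left(h \right)} = 4 \left(- \frac{1}{3}\right) = - \frac{4}{3}$)
$s = \frac{16}{9}$ ($s = \left(- \frac{4}{3}\right)^{2} = \frac{16}{9} \approx 1.7778$)
$l = - \frac{1}{9}$ ($l = \left(-4\right) \frac{16}{9} + 7 = - \frac{64}{9} + 7 = - \frac{1}{9} \approx -0.11111$)
$v{\left(20 \right)} l = 20 \left(- \frac{1}{9}\right) = - \frac{20}{9}$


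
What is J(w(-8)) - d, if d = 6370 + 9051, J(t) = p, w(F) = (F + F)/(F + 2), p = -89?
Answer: -15510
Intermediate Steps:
w(F) = 2*F/(2 + F) (w(F) = (2*F)/(2 + F) = 2*F/(2 + F))
J(t) = -89
d = 15421
J(w(-8)) - d = -89 - 1*15421 = -89 - 15421 = -15510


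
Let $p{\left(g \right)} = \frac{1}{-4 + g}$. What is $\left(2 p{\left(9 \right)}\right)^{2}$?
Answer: $\frac{4}{25} \approx 0.16$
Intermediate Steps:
$\left(2 p{\left(9 \right)}\right)^{2} = \left(\frac{2}{-4 + 9}\right)^{2} = \left(\frac{2}{5}\right)^{2} = \frac{4}{25}$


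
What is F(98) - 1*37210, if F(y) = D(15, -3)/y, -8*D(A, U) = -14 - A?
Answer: -29172611/784 ≈ -37210.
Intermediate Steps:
D(A, U) = 7/4 + A/8 (D(A, U) = -(-14 - A)/8 = 7/4 + A/8)
F(y) = 29/(8*y) (F(y) = (7/4 + (1/8)*15)/y = (7/4 + 15/8)/y = 29/(8*y))
F(98) - 1*37210 = (29/8)/98 - 1*37210 = (29/8)*(1/98) - 37210 = 29/784 - 37210 = -29172611/784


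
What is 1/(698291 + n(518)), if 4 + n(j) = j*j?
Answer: 1/966611 ≈ 1.0345e-6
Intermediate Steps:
n(j) = -4 + j**2 (n(j) = -4 + j*j = -4 + j**2)
1/(698291 + n(518)) = 1/(698291 + (-4 + 518**2)) = 1/(698291 + (-4 + 268324)) = 1/(698291 + 268320) = 1/966611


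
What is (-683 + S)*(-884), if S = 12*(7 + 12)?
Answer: 402220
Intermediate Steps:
S = 228 (S = 12*19 = 228)
(-683 + S)*(-884) = (-683 + 228)*(-884) = -455*(-884) = 402220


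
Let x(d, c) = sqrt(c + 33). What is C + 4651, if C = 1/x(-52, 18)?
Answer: 4651 + sqrt(51)/51 ≈ 4651.1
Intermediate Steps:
x(d, c) = sqrt(33 + c)
C = sqrt(51)/51 (C = 1/(sqrt(33 + 18)) = 1/(sqrt(51)) = sqrt(51)/51 ≈ 0.14003)
C + 4651 = sqrt(51)/51 + 4651 = 4651 + sqrt(51)/51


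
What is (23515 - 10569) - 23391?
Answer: -10445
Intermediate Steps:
(23515 - 10569) - 23391 = 12946 - 23391 = -10445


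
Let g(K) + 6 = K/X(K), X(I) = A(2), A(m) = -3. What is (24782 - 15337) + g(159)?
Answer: 9386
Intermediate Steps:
X(I) = -3
g(K) = -6 - K/3 (g(K) = -6 + K/(-3) = -6 + K*(-⅓) = -6 - K/3)
(24782 - 15337) + g(159) = (24782 - 15337) + (-6 - ⅓*159) = 9445 + (-6 - 53) = 9445 - 59 = 9386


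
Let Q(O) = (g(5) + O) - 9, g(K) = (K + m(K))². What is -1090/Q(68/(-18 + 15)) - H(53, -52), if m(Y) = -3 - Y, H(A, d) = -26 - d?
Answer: 751/34 ≈ 22.088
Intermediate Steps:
g(K) = 9 (g(K) = (K + (-3 - K))² = (-3)² = 9)
Q(O) = O (Q(O) = (9 + O) - 9 = O)
-1090/Q(68/(-18 + 15)) - H(53, -52) = -1090/(68/(-18 + 15)) - (-26 - 1*(-52)) = -1090/(68/(-3)) - (-26 + 52) = -1090/(68*(-⅓)) - 1*26 = -1090/(-68/3) - 26 = -1090*(-3/68) - 26 = 1635/34 - 26 = 751/34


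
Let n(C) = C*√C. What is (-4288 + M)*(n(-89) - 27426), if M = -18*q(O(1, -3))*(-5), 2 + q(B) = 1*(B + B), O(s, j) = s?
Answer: 117602688 + 381632*I*√89 ≈ 1.176e+8 + 3.6003e+6*I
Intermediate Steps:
q(B) = -2 + 2*B (q(B) = -2 + 1*(B + B) = -2 + 1*(2*B) = -2 + 2*B)
n(C) = C^(3/2)
M = 0 (M = -18*(-2 + 2*1)*(-5) = -18*(-2 + 2)*(-5) = -18*0*(-5) = 0*(-5) = 0)
(-4288 + M)*(n(-89) - 27426) = (-4288 + 0)*((-89)^(3/2) - 27426) = -4288*(-89*I*√89 - 27426) = -4288*(-27426 - 89*I*√89) = 117602688 + 381632*I*√89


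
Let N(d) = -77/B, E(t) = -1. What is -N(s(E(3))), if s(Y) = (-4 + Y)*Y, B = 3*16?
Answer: 77/48 ≈ 1.6042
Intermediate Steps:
B = 48
s(Y) = Y*(-4 + Y)
N(d) = -77/48
-N(s(E(3))) = -1*(-77/48) = 77/48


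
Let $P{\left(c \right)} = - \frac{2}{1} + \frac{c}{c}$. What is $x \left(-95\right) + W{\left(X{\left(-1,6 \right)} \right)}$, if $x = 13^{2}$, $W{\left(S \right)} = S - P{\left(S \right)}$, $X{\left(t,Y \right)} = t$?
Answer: $-16055$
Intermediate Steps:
$P{\left(c \right)} = -1$ ($P{\left(c \right)} = \left(-2\right) 1 + 1 = -2 + 1 = -1$)
$W{\left(S \right)} = 1 + S$ ($W{\left(S \right)} = S - -1 = S + 1 = 1 + S$)
$x = 169$
$x \left(-95\right) + W{\left(X{\left(-1,6 \right)} \right)} = 169 \left(-95\right) + \left(1 - 1\right) = -16055 + 0 = -16055$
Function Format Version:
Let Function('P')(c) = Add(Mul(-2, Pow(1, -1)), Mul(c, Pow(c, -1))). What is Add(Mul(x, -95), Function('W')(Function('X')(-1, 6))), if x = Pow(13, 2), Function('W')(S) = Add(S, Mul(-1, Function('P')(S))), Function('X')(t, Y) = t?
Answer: -16055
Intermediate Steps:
Function('P')(c) = -1 (Function('P')(c) = Add(Mul(-2, 1), 1) = Add(-2, 1) = -1)
Function('W')(S) = Add(1, S) (Function('W')(S) = Add(S, Mul(-1, -1)) = Add(S, 1) = Add(1, S))
x = 169
Add(Mul(x, -95), Function('W')(Function('X')(-1, 6))) = Add(Mul(169, -95), Add(1, -1)) = Add(-16055, 0) = -16055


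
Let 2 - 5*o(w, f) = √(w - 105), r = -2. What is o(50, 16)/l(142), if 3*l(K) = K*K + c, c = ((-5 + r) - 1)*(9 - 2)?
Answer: 3/50270 - 3*I*√55/100540 ≈ 5.9678e-5 - 0.00022129*I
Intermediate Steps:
c = -56 (c = ((-5 - 2) - 1)*(9 - 2) = (-7 - 1)*7 = -8*7 = -56)
o(w, f) = ⅖ - √(-105 + w)/5 (o(w, f) = ⅖ - √(w - 105)/5 = ⅖ - √(-105 + w)/5)
l(K) = -56/3 + K²/3 (l(K) = (K*K - 56)/3 = (K² - 56)/3 = (-56 + K²)/3 = -56/3 + K²/3)
o(50, 16)/l(142) = (⅖ - √(-105 + 50)/5)/(-56/3 + (⅓)*142²) = (⅖ - I*√55/5)/(-56/3 + (⅓)*20164) = (⅖ - I*√55/5)/(-56/3 + 20164/3) = (⅖ - I*√55/5)/(20108/3) = (⅖ - I*√55/5)*(3/20108) = 3/50270 - 3*I*√55/100540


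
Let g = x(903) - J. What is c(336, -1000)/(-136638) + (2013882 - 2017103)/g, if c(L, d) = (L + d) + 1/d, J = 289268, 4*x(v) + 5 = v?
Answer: 1264072342087/78988651506000 ≈ 0.016003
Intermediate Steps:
x(v) = -5/4 + v/4
c(L, d) = L + d + 1/d
g = -578087/2 (g = (-5/4 + (1/4)*903) - 1*289268 = (-5/4 + 903/4) - 289268 = 449/2 - 289268 = -578087/2 ≈ -2.8904e+5)
c(336, -1000)/(-136638) + (2013882 - 2017103)/g = (336 - 1000 + 1/(-1000))/(-136638) + (2013882 - 2017103)/(-578087/2) = (336 - 1000 - 1/1000)*(-1/136638) - 3221*(-2/578087) = -664001/1000*(-1/136638) + 6442/578087 = 664001/136638000 + 6442/578087 = 1264072342087/78988651506000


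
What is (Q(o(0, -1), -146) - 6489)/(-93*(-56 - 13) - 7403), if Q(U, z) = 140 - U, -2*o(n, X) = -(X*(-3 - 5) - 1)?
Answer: 12705/1972 ≈ 6.4427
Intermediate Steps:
o(n, X) = -½ - 4*X (o(n, X) = -(-1)*(X*(-3 - 5) - 1)/2 = -(-1)*(X*(-8) - 1)/2 = -(-1)*(-8*X - 1)/2 = -(-1)*(-1 - 8*X)/2 = -(1 + 8*X)/2 = -½ - 4*X)
(Q(o(0, -1), -146) - 6489)/(-93*(-56 - 13) - 7403) = ((140 - (-½ - 4*(-1))) - 6489)/(-93*(-56 - 13) - 7403) = ((140 - (-½ + 4)) - 6489)/(-93*(-69) - 7403) = ((140 - 1*7/2) - 6489)/(6417 - 7403) = ((140 - 7/2) - 6489)/(-986) = (273/2 - 6489)*(-1/986) = -12705/2*(-1/986) = 12705/1972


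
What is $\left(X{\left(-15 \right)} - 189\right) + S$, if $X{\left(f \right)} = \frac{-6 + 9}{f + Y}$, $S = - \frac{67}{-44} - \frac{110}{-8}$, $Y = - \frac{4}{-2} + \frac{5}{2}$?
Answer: $- \frac{13399}{77} \approx -174.01$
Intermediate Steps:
$Y = \frac{9}{2}$ ($Y = \left(-4\right) \left(- \frac{1}{2}\right) + 5 \cdot \frac{1}{2} = 2 + \frac{5}{2} = \frac{9}{2} \approx 4.5$)
$S = \frac{168}{11}$ ($S = \left(-67\right) \left(- \frac{1}{44}\right) - - \frac{55}{4} = \frac{67}{44} + \frac{55}{4} = \frac{168}{11} \approx 15.273$)
$X{\left(f \right)} = \frac{3}{\frac{9}{2} + f}$ ($X{\left(f \right)} = \frac{-6 + 9}{f + \frac{9}{2}} = \frac{3}{\frac{9}{2} + f}$)
$\left(X{\left(-15 \right)} - 189\right) + S = \left(\frac{6}{9 + 2 \left(-15\right)} - 189\right) + \frac{168}{11} = \left(\frac{6}{9 - 30} - 189\right) + \frac{168}{11} = \left(\frac{6}{-21} - 189\right) + \frac{168}{11} = \left(6 \left(- \frac{1}{21}\right) - 189\right) + \frac{168}{11} = \left(- \frac{2}{7} - 189\right) + \frac{168}{11} = - \frac{1325}{7} + \frac{168}{11} = - \frac{13399}{77}$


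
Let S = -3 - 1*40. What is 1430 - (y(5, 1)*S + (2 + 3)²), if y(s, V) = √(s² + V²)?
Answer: 1405 + 43*√26 ≈ 1624.3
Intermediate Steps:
y(s, V) = √(V² + s²)
S = -43 (S = -3 - 40 = -43)
1430 - (y(5, 1)*S + (2 + 3)²) = 1430 - (√(1² + 5²)*(-43) + (2 + 3)²) = 1430 - (√(1 + 25)*(-43) + 5²) = 1430 - (√26*(-43) + 25) = 1430 - (-43*√26 + 25) = 1430 - (25 - 43*√26) = 1430 + (-25 + 43*√26) = 1405 + 43*√26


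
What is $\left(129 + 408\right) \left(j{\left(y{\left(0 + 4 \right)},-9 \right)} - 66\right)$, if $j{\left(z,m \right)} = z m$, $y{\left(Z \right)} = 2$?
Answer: $-45108$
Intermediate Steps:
$j{\left(z,m \right)} = m z$
$\left(129 + 408\right) \left(j{\left(y{\left(0 + 4 \right)},-9 \right)} - 66\right) = \left(129 + 408\right) \left(\left(-9\right) 2 - 66\right) = 537 \left(-18 - 66\right) = 537 \left(-84\right) = -45108$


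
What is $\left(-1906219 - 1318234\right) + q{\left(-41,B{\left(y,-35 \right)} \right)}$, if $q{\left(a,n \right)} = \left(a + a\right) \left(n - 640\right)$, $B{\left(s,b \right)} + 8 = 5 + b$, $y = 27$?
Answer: $-3168857$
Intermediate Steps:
$B{\left(s,b \right)} = -3 + b$ ($B{\left(s,b \right)} = -8 + \left(5 + b\right) = -3 + b$)
$q{\left(a,n \right)} = 2 a \left(-640 + n\right)$
$\left(-1906219 - 1318234\right) + q{\left(-41,B{\left(y,-35 \right)} \right)} = \left(-1906219 - 1318234\right) + 2 \left(-41\right) \left(-640 - 38\right) = -3224453 + 2 \left(-41\right) \left(-640 - 38\right) = -3224453 + 2 \left(-41\right) \left(-678\right) = -3224453 + 55596 = -3168857$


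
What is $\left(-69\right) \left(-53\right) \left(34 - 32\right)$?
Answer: $7314$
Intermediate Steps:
$\left(-69\right) \left(-53\right) \left(34 - 32\right) = 3657 \cdot 2 = 7314$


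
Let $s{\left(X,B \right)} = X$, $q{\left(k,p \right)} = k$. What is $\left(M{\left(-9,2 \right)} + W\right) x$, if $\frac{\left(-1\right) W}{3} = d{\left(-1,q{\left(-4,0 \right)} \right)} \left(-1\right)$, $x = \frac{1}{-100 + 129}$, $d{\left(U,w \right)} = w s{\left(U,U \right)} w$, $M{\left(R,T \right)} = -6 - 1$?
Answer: $- \frac{55}{29} \approx -1.8966$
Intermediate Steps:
$M{\left(R,T \right)} = -7$ ($M{\left(R,T \right)} = -6 - 1 = -7$)
$d{\left(U,w \right)} = U w^{2}$ ($d{\left(U,w \right)} = w U w = U w w = U w^{2}$)
$x = \frac{1}{29} \approx 0.034483$
$W = -48$ ($W = - 3 - \left(-4\right)^{2} \left(-1\right) = - 3 \left(-1\right) 16 \left(-1\right) = - 3 \left(\left(-16\right) \left(-1\right)\right) = \left(-3\right) 16 = -48$)
$\left(M{\left(-9,2 \right)} + W\right) x = \left(-7 - 48\right) \frac{1}{29} = \left(-55\right) \frac{1}{29} = - \frac{55}{29}$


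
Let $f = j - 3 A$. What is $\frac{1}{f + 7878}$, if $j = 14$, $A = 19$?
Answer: $\frac{1}{7835} \approx 0.00012763$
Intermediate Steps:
$f = -43$ ($f = 14 - 57 = -43$)
$\frac{1}{f + 7878} = \frac{1}{-43 + 7878} = \frac{1}{7835}$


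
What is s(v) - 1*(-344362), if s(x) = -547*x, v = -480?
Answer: 606922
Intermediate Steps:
s(v) - 1*(-344362) = -547*(-480) - 1*(-344362) = 262560 + 344362 = 606922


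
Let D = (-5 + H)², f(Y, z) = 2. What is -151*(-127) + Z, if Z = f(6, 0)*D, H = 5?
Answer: 19177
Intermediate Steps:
D = 0 (D = (-5 + 5)² = 0² = 0)
Z = 0 (Z = 2*0 = 0)
-151*(-127) + Z = -151*(-127) + 0 = 19177 + 0 = 19177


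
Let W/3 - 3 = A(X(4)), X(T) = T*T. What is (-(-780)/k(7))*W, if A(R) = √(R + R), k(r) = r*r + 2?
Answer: 2340/17 + 3120*√2/17 ≈ 397.20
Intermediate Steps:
k(r) = 2 + r² (k(r) = r² + 2 = 2 + r²)
X(T) = T²
A(R) = √2*√R (A(R) = √(2*R) = √2*√R)
W = 9 + 12*√2 (W = 9 + 3*(√2*√(4²)) = 9 + 3*(√2*√16) = 9 + 3*(√2*4) = 9 + 3*(4*√2) = 9 + 12*√2 ≈ 25.971)
(-(-780)/k(7))*W = (-(-780)/(2 + 7²))*(9 + 12*√2) = (-(-780)/(2 + 49))*(9 + 12*√2) = (-(-780)/51)*(9 + 12*√2) = (-26*(-10/17))*(9 + 12*√2) = 260*(9 + 12*√2)/17 = 2340/17 + 3120*√2/17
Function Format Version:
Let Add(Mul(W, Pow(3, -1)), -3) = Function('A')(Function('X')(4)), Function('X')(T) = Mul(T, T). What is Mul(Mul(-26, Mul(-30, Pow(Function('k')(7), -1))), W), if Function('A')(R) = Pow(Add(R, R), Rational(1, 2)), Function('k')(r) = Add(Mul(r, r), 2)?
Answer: Add(Rational(2340, 17), Mul(Rational(3120, 17), Pow(2, Rational(1, 2)))) ≈ 397.20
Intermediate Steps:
Function('k')(r) = Add(2, Pow(r, 2)) (Function('k')(r) = Add(Pow(r, 2), 2) = Add(2, Pow(r, 2)))
Function('X')(T) = Pow(T, 2)
Function('A')(R) = Mul(Pow(2, Rational(1, 2)), Pow(R, Rational(1, 2))) (Function('A')(R) = Pow(Mul(2, R), Rational(1, 2)) = Mul(Pow(2, Rational(1, 2)), Pow(R, Rational(1, 2))))
W = Add(9, Mul(12, Pow(2, Rational(1, 2)))) (W = Add(9, Mul(3, Mul(Pow(2, Rational(1, 2)), Pow(Pow(4, 2), Rational(1, 2))))) = Add(9, Mul(3, Mul(Pow(2, Rational(1, 2)), Pow(16, Rational(1, 2))))) = Add(9, Mul(3, Mul(Pow(2, Rational(1, 2)), 4))) = Add(9, Mul(3, Mul(4, Pow(2, Rational(1, 2))))) = Add(9, Mul(12, Pow(2, Rational(1, 2)))) ≈ 25.971)
Mul(Mul(-26, Mul(-30, Pow(Function('k')(7), -1))), W) = Mul(Mul(-26, Mul(-30, Pow(Add(2, Pow(7, 2)), -1))), Add(9, Mul(12, Pow(2, Rational(1, 2))))) = Mul(Mul(-26, Mul(-30, Pow(Add(2, 49), -1))), Add(9, Mul(12, Pow(2, Rational(1, 2))))) = Mul(Mul(-26, Mul(-30, Pow(51, -1))), Add(9, Mul(12, Pow(2, Rational(1, 2))))) = Mul(Mul(-26, Mul(-30, Rational(1, 51))), Add(9, Mul(12, Pow(2, Rational(1, 2))))) = Mul(Mul(-26, Rational(-10, 17)), Add(9, Mul(12, Pow(2, Rational(1, 2))))) = Mul(Rational(260, 17), Add(9, Mul(12, Pow(2, Rational(1, 2))))) = Add(Rational(2340, 17), Mul(Rational(3120, 17), Pow(2, Rational(1, 2))))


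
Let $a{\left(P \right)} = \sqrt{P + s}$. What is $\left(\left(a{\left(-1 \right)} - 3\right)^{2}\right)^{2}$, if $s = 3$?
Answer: $\left(3 - \sqrt{2}\right)^{4} \approx 6.3238$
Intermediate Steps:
$a{\left(P \right)} = \sqrt{3 + P}$ ($a{\left(P \right)} = \sqrt{P + 3} = \sqrt{3 + P}$)
$\left(\left(a{\left(-1 \right)} - 3\right)^{2}\right)^{2} = \left(\left(\sqrt{3 - 1} - 3\right)^{2}\right)^{2} = \left(\left(\sqrt{2} - 3\right)^{2}\right)^{2} = \left(\left(-3 + \sqrt{2}\right)^{2}\right)^{2} = \left(-3 + \sqrt{2}\right)^{4}$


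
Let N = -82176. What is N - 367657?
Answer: -449833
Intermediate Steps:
N - 367657 = -82176 - 367657 = -449833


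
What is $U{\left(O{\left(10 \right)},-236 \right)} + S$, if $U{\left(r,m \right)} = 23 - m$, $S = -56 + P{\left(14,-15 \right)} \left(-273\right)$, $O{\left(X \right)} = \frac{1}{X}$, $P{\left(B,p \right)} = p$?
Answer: $4298$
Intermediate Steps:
$S = 4039$ ($S = -56 - -4095 = -56 + 4095 = 4039$)
$U{\left(O{\left(10 \right)},-236 \right)} + S = \left(23 - -236\right) + 4039 = \left(23 + 236\right) + 4039 = 259 + 4039 = 4298$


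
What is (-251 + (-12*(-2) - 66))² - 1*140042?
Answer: -54193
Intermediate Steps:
(-251 + (-12*(-2) - 66))² - 1*140042 = (-251 + (24 - 66))² - 140042 = (-251 - 42)² - 140042 = (-293)² - 140042 = 85849 - 140042 = -54193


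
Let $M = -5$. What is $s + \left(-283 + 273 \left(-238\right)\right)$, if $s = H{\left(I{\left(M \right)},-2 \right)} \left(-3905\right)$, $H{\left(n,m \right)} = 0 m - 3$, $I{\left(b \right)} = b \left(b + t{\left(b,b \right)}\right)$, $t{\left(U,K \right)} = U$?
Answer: $-53542$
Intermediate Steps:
$I{\left(b \right)} = 2 b^{2}$ ($I{\left(b \right)} = b \left(b + b\right) = b 2 b = 2 b^{2}$)
$H{\left(n,m \right)} = -3$ ($H{\left(n,m \right)} = 0 - 3 = -3$)
$s = 11715$ ($s = \left(-3\right) \left(-3905\right) = 11715$)
$s + \left(-283 + 273 \left(-238\right)\right) = 11715 + \left(-283 + 273 \left(-238\right)\right) = 11715 - 65257 = -53542$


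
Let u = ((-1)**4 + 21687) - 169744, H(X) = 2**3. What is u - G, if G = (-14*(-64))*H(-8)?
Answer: -155224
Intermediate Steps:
H(X) = 8
G = 7168 (G = -14*(-64)*8 = 896*8 = 7168)
u = -148056 (u = (1 + 21687) - 169744 = 21688 - 169744 = -148056)
u - G = -148056 - 1*7168 = -148056 - 7168 = -155224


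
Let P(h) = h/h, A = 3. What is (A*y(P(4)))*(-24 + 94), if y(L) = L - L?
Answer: 0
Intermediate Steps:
P(h) = 1
y(L) = 0
(A*y(P(4)))*(-24 + 94) = (3*0)*(-24 + 94) = 0*70 = 0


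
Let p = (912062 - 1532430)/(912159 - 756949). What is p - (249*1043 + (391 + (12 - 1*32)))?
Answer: -20183663374/77605 ≈ -2.6008e+5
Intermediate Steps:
p = -310184/77605 (p = -620368/155210 = -620368*1/155210 = -310184/77605 ≈ -3.9970)
p - (249*1043 + (391 + (12 - 1*32))) = -310184/77605 - (249*1043 + (391 + (12 - 1*32))) = -310184/77605 - (259707 + (391 + (12 - 32))) = -310184/77605 - (259707 + (391 - 20)) = -310184/77605 - (259707 + 371) = -310184/77605 - 1*260078 = -310184/77605 - 260078 = -20183663374/77605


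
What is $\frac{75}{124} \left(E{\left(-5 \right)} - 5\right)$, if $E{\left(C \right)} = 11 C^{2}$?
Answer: $\frac{10125}{62} \approx 163.31$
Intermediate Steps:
$\frac{75}{124} \left(E{\left(-5 \right)} - 5\right) = \frac{75}{124} \left(11 \left(-5\right)^{2} - 5\right) = 75 \cdot \frac{1}{124} \left(11 \cdot 25 - 5\right) = \frac{75 \left(275 - 5\right)}{124} = \frac{75}{124} \cdot 270 = \frac{10125}{62}$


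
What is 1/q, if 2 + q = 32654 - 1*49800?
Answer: -1/17148 ≈ -5.8316e-5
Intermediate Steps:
q = -17148 (q = -2 + (32654 - 1*49800) = -2 + (32654 - 49800) = -2 - 17146 = -17148)
1/q = 1/(-17148) = -1/17148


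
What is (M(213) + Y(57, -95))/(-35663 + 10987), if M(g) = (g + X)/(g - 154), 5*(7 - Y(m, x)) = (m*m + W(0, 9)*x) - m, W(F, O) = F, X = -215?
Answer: 186273/7279420 ≈ 0.025589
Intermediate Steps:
Y(m, x) = 7 - m²/5 + m/5 (Y(m, x) = 7 - ((m*m + 0*x) - m)/5 = 7 - ((m² + 0) - m)/5 = 7 - (m² - m)/5 = 7 + (-m²/5 + m/5) = 7 - m²/5 + m/5)
M(g) = (-215 + g)/(-154 + g) (M(g) = (g - 215)/(g - 154) = (-215 + g)/(-154 + g))
(M(213) + Y(57, -95))/(-35663 + 10987) = ((-215 + 213)/(-154 + 213) + (7 - ⅕*57² + (⅕)*57))/(-35663 + 10987) = (-2/59 + (7 - ⅕*3249 + 57/5))/(-24676) = ((1/59)*(-2) + (7 - 3249/5 + 57/5))*(-1/24676) = (-2/59 - 3157/5)*(-1/24676) = -186273/295*(-1/24676) = 186273/7279420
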